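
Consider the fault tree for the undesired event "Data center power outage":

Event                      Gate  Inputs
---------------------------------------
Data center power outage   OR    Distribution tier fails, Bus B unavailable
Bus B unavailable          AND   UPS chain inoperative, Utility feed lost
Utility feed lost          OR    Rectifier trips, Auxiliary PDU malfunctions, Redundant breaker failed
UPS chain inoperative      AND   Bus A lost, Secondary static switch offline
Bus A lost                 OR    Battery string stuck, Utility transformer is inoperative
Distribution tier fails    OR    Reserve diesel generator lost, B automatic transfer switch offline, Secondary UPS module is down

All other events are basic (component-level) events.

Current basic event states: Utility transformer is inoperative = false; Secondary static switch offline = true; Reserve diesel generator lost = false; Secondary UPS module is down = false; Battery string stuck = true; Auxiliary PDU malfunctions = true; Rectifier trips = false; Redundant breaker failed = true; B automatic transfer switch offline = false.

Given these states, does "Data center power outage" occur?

Yes

Distribution tier fails [OR]: Reserve diesel generator lost=not, B automatic transfer switch offline=not, Secondary UPS module is down=not → no input occurs → does not occur.
Bus A lost [OR]: Battery string stuck=occurs, Utility transformer is inoperative=not → at least one input occurs → occurs.
UPS chain inoperative [AND]: Bus A lost=occurs, Secondary static switch offline=occurs → all inputs occur → occurs.
Utility feed lost [OR]: Rectifier trips=not, Auxiliary PDU malfunctions=occurs, Redundant breaker failed=occurs → at least one input occurs → occurs.
Bus B unavailable [AND]: UPS chain inoperative=occurs, Utility feed lost=occurs → all inputs occur → occurs.
Data center power outage [OR]: Distribution tier fails=not, Bus B unavailable=occurs → at least one input occurs → occurs.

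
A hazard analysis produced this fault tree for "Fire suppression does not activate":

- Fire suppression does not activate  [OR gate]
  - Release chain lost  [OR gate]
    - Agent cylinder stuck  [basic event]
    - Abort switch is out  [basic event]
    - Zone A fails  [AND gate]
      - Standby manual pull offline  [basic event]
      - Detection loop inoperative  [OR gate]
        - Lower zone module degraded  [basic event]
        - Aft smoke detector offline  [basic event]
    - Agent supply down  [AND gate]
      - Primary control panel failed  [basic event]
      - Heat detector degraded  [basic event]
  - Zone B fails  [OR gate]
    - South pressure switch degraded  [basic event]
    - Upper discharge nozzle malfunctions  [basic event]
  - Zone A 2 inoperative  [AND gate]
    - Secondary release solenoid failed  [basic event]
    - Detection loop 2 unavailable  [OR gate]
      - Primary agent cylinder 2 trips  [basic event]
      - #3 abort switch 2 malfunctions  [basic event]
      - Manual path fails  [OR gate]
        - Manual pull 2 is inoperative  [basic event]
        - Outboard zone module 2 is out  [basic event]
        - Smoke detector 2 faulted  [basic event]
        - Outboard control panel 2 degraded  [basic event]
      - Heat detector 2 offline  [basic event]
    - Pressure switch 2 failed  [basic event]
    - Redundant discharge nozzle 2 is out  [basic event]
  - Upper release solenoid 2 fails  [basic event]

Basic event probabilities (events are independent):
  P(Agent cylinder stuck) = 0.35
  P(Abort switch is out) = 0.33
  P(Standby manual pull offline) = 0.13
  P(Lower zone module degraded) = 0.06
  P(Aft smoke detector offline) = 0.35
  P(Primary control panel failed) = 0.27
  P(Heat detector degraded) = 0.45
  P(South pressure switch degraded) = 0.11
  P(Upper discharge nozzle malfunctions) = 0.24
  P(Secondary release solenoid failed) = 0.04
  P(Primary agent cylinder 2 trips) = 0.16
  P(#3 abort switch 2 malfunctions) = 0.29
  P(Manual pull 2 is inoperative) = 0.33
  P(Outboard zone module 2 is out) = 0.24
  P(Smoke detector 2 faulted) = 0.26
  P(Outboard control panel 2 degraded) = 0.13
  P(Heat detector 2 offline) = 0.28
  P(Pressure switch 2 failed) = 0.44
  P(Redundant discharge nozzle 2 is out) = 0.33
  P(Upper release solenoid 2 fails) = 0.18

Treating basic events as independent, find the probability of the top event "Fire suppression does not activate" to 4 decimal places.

P(Detection loop inoperative) [OR] = 1 − (1−0.06) × (1−0.35) = 0.389000
P(Zone A fails) [AND] = 0.13 × 0.389000 = 0.050570
P(Agent supply down) [AND] = 0.27 × 0.45 = 0.121500
P(Release chain lost) [OR] = 1 − (1−0.35) × (1−0.33) × (1−0.050570) × (1−0.121500) = 0.636761
P(Zone B fails) [OR] = 1 − (1−0.11) × (1−0.24) = 0.323600
P(Manual path fails) [OR] = 1 − (1−0.33) × (1−0.24) × (1−0.26) × (1−0.13) = 0.672177
P(Detection loop 2 unavailable) [OR] = 1 − (1−0.16) × (1−0.29) × (1−0.672177) × (1−0.28) = 0.859230
P(Zone A 2 inoperative) [AND] = 0.04 × 0.859230 × 0.44 × 0.33 = 0.004990
P(Fire suppression does not activate) [OR] = 1 − (1−0.636761) × (1−0.323600) × (1−0.004990) × (1−0.18) = 0.799536
Rounded to 4 decimal places: P(Fire suppression does not activate) ≈ 0.7995.

0.7995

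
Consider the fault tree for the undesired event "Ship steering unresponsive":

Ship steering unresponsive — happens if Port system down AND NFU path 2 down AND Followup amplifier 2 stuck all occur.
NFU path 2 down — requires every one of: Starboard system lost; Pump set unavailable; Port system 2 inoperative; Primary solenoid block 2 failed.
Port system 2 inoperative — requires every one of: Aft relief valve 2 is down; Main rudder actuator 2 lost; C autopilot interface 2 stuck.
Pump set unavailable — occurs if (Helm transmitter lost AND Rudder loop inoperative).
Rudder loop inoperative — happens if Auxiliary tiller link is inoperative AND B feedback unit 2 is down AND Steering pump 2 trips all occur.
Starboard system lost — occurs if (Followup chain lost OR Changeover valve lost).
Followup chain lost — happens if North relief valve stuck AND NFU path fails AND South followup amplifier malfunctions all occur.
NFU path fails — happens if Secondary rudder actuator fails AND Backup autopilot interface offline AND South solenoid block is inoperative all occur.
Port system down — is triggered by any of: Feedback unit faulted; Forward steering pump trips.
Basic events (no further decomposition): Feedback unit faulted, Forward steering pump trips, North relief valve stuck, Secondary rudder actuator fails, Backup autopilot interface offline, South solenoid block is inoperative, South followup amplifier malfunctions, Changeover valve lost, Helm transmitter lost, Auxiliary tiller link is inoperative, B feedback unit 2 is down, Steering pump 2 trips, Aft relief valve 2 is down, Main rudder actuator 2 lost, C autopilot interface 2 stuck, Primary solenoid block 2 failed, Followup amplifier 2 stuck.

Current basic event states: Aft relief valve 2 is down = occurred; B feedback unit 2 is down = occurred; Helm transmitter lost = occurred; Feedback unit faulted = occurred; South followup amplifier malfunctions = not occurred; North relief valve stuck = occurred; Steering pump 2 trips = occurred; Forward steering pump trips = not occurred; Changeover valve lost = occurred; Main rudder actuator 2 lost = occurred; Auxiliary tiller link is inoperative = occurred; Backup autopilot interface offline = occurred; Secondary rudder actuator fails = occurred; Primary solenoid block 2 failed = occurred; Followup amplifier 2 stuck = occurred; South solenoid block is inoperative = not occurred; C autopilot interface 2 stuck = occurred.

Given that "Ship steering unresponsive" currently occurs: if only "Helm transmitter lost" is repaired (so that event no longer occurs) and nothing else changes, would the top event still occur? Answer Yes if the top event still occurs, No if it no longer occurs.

Counterfactual: set "Helm transmitter lost" to not occurred.
Port system down [OR]: Feedback unit faulted=occurs, Forward steering pump trips=not → at least one input occurs → occurs.
NFU path fails [AND]: Secondary rudder actuator fails=occurs, Backup autopilot interface offline=occurs, South solenoid block is inoperative=not → not all inputs occur → does not occur.
Followup chain lost [AND]: North relief valve stuck=occurs, NFU path fails=not, South followup amplifier malfunctions=not → not all inputs occur → does not occur.
Starboard system lost [OR]: Followup chain lost=not, Changeover valve lost=occurs → at least one input occurs → occurs.
Rudder loop inoperative [AND]: Auxiliary tiller link is inoperative=occurs, B feedback unit 2 is down=occurs, Steering pump 2 trips=occurs → all inputs occur → occurs.
Pump set unavailable [AND]: Helm transmitter lost=not, Rudder loop inoperative=occurs → not all inputs occur → does not occur.
Port system 2 inoperative [AND]: Aft relief valve 2 is down=occurs, Main rudder actuator 2 lost=occurs, C autopilot interface 2 stuck=occurs → all inputs occur → occurs.
NFU path 2 down [AND]: Starboard system lost=occurs, Pump set unavailable=not, Port system 2 inoperative=occurs, Primary solenoid block 2 failed=occurs → not all inputs occur → does not occur.
Ship steering unresponsive [AND]: Port system down=occurs, NFU path 2 down=not, Followup amplifier 2 stuck=occurs → not all inputs occur → does not occur.

No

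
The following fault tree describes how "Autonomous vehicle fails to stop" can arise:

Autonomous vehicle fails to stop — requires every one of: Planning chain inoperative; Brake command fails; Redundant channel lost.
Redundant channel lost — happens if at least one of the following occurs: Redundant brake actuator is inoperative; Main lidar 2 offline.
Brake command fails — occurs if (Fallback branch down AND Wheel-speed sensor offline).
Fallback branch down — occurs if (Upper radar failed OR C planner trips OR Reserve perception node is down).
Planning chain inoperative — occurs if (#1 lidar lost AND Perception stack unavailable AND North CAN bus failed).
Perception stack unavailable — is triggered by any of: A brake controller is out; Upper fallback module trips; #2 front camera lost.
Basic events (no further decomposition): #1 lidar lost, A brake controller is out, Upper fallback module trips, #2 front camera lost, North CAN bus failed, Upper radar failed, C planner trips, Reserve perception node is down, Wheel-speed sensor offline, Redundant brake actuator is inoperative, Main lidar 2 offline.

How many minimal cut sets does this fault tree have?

18

Perception stack unavailable [OR]: union of children's cut sets → 3 cut set(s).
Planning chain inoperative [AND]: one cut set from each child combined → 1 × 3 × 1 = 3 cut set(s).
Fallback branch down [OR]: union of children's cut sets → 3 cut set(s).
Brake command fails [AND]: one cut set from each child combined → 3 × 1 = 3 cut set(s).
Redundant channel lost [OR]: union of children's cut sets → 2 cut set(s).
Autonomous vehicle fails to stop [AND]: one cut set from each child combined → 3 × 3 × 2 = 18 cut set(s).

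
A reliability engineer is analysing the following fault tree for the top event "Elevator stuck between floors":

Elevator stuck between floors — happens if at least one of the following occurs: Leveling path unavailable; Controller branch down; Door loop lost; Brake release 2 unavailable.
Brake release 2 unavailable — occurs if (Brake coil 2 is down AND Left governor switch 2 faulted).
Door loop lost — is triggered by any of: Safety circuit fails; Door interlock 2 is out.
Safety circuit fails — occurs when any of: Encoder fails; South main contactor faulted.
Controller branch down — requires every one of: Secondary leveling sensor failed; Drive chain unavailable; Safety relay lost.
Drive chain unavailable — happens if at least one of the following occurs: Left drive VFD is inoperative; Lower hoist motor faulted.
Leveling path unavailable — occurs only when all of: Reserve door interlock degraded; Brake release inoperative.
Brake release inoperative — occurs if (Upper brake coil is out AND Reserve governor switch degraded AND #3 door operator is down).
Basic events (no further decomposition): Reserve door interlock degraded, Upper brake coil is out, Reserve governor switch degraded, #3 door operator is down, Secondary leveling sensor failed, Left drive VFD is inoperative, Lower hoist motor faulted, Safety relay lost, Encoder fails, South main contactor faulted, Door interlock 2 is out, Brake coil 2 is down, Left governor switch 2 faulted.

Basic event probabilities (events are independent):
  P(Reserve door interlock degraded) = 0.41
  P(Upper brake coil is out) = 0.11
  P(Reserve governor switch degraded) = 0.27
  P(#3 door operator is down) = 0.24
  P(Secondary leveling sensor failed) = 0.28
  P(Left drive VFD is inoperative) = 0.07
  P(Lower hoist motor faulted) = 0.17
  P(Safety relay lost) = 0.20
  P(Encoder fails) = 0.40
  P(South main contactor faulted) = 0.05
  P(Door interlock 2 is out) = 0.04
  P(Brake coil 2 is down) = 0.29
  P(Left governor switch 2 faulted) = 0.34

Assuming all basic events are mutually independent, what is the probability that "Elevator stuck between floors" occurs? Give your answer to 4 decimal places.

P(Brake release inoperative) [AND] = 0.11 × 0.27 × 0.24 = 0.007128
P(Leveling path unavailable) [AND] = 0.41 × 0.007128 = 0.002922
P(Drive chain unavailable) [OR] = 1 − (1−0.07) × (1−0.17) = 0.228100
P(Controller branch down) [AND] = 0.28 × 0.228100 × 0.20 = 0.012774
P(Safety circuit fails) [OR] = 1 − (1−0.40) × (1−0.05) = 0.430000
P(Door loop lost) [OR] = 1 − (1−0.430000) × (1−0.04) = 0.452800
P(Brake release 2 unavailable) [AND] = 0.29 × 0.34 = 0.098600
P(Elevator stuck between floors) [OR] = 1 − (1−0.002922) × (1−0.012774) × (1−0.452800) × (1−0.098600) = 0.514477
Rounded to 4 decimal places: P(Elevator stuck between floors) ≈ 0.5145.

0.5145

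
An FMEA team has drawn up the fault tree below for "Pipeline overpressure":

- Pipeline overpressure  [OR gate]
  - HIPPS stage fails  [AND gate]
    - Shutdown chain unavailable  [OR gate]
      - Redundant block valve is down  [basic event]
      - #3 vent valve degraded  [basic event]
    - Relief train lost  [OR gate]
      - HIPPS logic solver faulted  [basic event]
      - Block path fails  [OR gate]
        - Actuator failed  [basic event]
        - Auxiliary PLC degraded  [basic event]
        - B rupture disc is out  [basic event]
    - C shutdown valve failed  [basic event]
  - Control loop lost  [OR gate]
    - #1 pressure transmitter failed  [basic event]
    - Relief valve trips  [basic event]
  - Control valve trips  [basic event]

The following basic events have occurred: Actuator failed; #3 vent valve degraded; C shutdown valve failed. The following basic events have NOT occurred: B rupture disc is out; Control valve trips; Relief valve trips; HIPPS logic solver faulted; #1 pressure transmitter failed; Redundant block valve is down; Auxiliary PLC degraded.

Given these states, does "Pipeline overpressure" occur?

Yes

Shutdown chain unavailable [OR]: Redundant block valve is down=not, #3 vent valve degraded=occurs → at least one input occurs → occurs.
Block path fails [OR]: Actuator failed=occurs, Auxiliary PLC degraded=not, B rupture disc is out=not → at least one input occurs → occurs.
Relief train lost [OR]: HIPPS logic solver faulted=not, Block path fails=occurs → at least one input occurs → occurs.
HIPPS stage fails [AND]: Shutdown chain unavailable=occurs, Relief train lost=occurs, C shutdown valve failed=occurs → all inputs occur → occurs.
Control loop lost [OR]: #1 pressure transmitter failed=not, Relief valve trips=not → no input occurs → does not occur.
Pipeline overpressure [OR]: HIPPS stage fails=occurs, Control loop lost=not, Control valve trips=not → at least one input occurs → occurs.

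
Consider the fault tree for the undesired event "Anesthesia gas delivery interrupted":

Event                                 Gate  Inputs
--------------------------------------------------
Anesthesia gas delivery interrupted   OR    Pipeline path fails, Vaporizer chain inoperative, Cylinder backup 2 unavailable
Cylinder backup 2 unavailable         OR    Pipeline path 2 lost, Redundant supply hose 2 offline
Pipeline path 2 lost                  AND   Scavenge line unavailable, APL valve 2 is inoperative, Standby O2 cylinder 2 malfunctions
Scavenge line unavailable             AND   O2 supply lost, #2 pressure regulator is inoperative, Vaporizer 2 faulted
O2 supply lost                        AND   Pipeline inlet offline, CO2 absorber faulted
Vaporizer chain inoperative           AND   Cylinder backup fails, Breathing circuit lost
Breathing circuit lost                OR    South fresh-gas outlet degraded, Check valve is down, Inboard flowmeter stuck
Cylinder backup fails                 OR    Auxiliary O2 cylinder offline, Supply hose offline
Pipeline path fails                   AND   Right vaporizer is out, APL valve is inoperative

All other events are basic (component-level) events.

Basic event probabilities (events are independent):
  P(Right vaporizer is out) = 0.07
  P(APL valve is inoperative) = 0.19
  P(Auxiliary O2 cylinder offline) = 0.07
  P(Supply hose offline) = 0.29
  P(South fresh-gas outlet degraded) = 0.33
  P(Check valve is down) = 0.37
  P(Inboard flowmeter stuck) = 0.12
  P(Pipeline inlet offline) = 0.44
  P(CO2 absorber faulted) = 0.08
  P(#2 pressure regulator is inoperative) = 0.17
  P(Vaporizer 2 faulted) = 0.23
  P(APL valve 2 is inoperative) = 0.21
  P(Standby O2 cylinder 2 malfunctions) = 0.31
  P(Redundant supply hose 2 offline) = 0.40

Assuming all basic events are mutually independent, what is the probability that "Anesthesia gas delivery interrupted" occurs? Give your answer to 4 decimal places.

P(Pipeline path fails) [AND] = 0.07 × 0.19 = 0.013300
P(Cylinder backup fails) [OR] = 1 − (1−0.07) × (1−0.29) = 0.339700
P(Breathing circuit lost) [OR] = 1 − (1−0.33) × (1−0.37) × (1−0.12) = 0.628552
P(Vaporizer chain inoperative) [AND] = 0.339700 × 0.628552 = 0.213519
P(O2 supply lost) [AND] = 0.44 × 0.08 = 0.035200
P(Scavenge line unavailable) [AND] = 0.035200 × 0.17 × 0.23 = 0.001376
P(Pipeline path 2 lost) [AND] = 0.001376 × 0.21 × 0.31 = 0.000090
P(Cylinder backup 2 unavailable) [OR] = 1 − (1−0.000090) × (1−0.40) = 0.400054
P(Anesthesia gas delivery interrupted) [OR] = 1 − (1−0.013300) × (1−0.213519) × (1−0.400054) = 0.534429
Rounded to 4 decimal places: P(Anesthesia gas delivery interrupted) ≈ 0.5344.

0.5344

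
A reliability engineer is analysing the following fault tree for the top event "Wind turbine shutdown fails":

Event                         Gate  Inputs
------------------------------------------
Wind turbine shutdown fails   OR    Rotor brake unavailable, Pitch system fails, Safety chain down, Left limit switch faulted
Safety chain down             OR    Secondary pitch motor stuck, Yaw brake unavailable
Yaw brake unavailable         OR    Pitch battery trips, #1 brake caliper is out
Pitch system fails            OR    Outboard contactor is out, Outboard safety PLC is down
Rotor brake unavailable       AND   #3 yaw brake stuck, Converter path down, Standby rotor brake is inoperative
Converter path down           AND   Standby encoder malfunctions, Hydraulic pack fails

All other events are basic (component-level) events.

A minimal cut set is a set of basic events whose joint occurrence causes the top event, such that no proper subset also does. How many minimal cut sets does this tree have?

7

Converter path down [AND]: one cut set from each child combined → 1 × 1 = 1 cut set(s).
Rotor brake unavailable [AND]: one cut set from each child combined → 1 × 1 × 1 = 1 cut set(s).
Pitch system fails [OR]: union of children's cut sets → 2 cut set(s).
Yaw brake unavailable [OR]: union of children's cut sets → 2 cut set(s).
Safety chain down [OR]: union of children's cut sets → 3 cut set(s).
Wind turbine shutdown fails [OR]: union of children's cut sets → 7 cut set(s).
Minimal cut sets: {#3 yaw brake stuck, Hydraulic pack fails, Standby encoder malfunctions, Standby rotor brake is inoperative}; {Outboard contactor is out}; {Outboard safety PLC is down}; {Secondary pitch motor stuck}; {Pitch battery trips}; {#1 brake caliper is out}; {Left limit switch faulted}.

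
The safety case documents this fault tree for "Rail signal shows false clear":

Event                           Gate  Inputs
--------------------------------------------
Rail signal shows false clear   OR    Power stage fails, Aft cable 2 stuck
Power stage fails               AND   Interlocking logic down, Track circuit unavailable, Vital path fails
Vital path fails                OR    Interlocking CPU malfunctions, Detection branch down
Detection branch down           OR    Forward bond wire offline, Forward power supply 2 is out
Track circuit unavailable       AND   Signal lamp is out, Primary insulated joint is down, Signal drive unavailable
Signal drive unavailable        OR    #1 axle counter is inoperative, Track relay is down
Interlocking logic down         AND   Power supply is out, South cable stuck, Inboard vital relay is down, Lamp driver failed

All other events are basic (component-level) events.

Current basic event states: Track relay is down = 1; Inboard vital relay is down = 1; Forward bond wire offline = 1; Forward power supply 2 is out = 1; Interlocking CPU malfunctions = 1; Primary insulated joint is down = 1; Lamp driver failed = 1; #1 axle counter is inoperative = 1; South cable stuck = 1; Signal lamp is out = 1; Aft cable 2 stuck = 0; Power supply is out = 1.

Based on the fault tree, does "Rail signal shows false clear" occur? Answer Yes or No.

Interlocking logic down [AND]: Power supply is out=occurs, South cable stuck=occurs, Inboard vital relay is down=occurs, Lamp driver failed=occurs → all inputs occur → occurs.
Signal drive unavailable [OR]: #1 axle counter is inoperative=occurs, Track relay is down=occurs → at least one input occurs → occurs.
Track circuit unavailable [AND]: Signal lamp is out=occurs, Primary insulated joint is down=occurs, Signal drive unavailable=occurs → all inputs occur → occurs.
Detection branch down [OR]: Forward bond wire offline=occurs, Forward power supply 2 is out=occurs → at least one input occurs → occurs.
Vital path fails [OR]: Interlocking CPU malfunctions=occurs, Detection branch down=occurs → at least one input occurs → occurs.
Power stage fails [AND]: Interlocking logic down=occurs, Track circuit unavailable=occurs, Vital path fails=occurs → all inputs occur → occurs.
Rail signal shows false clear [OR]: Power stage fails=occurs, Aft cable 2 stuck=not → at least one input occurs → occurs.

Yes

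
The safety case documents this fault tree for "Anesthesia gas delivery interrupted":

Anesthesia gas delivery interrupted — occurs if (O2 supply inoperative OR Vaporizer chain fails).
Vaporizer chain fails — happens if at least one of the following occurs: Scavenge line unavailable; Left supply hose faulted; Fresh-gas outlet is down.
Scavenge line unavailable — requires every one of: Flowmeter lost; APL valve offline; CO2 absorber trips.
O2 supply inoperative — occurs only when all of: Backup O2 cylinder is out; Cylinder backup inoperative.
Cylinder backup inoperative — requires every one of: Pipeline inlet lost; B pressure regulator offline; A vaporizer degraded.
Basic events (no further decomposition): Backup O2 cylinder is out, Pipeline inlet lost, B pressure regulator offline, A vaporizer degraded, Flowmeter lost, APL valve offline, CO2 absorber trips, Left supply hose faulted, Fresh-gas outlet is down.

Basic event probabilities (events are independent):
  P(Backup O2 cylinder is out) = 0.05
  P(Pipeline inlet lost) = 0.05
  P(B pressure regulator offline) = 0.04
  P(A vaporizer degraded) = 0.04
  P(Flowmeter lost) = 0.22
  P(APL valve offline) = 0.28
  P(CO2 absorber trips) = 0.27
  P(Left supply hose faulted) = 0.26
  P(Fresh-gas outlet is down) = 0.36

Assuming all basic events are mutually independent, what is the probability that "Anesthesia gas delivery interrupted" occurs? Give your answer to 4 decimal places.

0.5343

P(Cylinder backup inoperative) [AND] = 0.05 × 0.04 × 0.04 = 0.000080
P(O2 supply inoperative) [AND] = 0.05 × 0.000080 = 0.000004
P(Scavenge line unavailable) [AND] = 0.22 × 0.28 × 0.27 = 0.016632
P(Vaporizer chain fails) [OR] = 1 − (1−0.016632) × (1−0.26) × (1−0.36) = 0.534277
P(Anesthesia gas delivery interrupted) [OR] = 1 − (1−0.000004) × (1−0.534277) = 0.534279
Rounded to 4 decimal places: P(Anesthesia gas delivery interrupted) ≈ 0.5343.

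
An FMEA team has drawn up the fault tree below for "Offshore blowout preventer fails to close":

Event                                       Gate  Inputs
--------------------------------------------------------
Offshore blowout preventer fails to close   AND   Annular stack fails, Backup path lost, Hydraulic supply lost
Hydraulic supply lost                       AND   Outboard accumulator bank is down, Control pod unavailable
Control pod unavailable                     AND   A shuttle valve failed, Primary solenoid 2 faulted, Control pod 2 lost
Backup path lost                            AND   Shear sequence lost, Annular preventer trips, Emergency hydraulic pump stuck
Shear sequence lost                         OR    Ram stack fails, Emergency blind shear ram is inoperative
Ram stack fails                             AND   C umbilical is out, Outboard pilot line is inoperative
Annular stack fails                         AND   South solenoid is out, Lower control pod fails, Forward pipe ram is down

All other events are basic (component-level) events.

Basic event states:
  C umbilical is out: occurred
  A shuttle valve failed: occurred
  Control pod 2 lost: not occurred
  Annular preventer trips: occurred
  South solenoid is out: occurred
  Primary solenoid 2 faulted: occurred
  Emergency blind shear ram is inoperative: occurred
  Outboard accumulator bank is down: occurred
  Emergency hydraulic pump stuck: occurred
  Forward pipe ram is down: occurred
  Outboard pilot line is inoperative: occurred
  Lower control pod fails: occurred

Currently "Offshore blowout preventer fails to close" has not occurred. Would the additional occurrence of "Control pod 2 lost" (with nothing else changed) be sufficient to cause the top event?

Yes

Counterfactual: set "Control pod 2 lost" to occurred.
Annular stack fails [AND]: South solenoid is out=occurs, Lower control pod fails=occurs, Forward pipe ram is down=occurs → all inputs occur → occurs.
Ram stack fails [AND]: C umbilical is out=occurs, Outboard pilot line is inoperative=occurs → all inputs occur → occurs.
Shear sequence lost [OR]: Ram stack fails=occurs, Emergency blind shear ram is inoperative=occurs → at least one input occurs → occurs.
Backup path lost [AND]: Shear sequence lost=occurs, Annular preventer trips=occurs, Emergency hydraulic pump stuck=occurs → all inputs occur → occurs.
Control pod unavailable [AND]: A shuttle valve failed=occurs, Primary solenoid 2 faulted=occurs, Control pod 2 lost=occurs → all inputs occur → occurs.
Hydraulic supply lost [AND]: Outboard accumulator bank is down=occurs, Control pod unavailable=occurs → all inputs occur → occurs.
Offshore blowout preventer fails to close [AND]: Annular stack fails=occurs, Backup path lost=occurs, Hydraulic supply lost=occurs → all inputs occur → occurs.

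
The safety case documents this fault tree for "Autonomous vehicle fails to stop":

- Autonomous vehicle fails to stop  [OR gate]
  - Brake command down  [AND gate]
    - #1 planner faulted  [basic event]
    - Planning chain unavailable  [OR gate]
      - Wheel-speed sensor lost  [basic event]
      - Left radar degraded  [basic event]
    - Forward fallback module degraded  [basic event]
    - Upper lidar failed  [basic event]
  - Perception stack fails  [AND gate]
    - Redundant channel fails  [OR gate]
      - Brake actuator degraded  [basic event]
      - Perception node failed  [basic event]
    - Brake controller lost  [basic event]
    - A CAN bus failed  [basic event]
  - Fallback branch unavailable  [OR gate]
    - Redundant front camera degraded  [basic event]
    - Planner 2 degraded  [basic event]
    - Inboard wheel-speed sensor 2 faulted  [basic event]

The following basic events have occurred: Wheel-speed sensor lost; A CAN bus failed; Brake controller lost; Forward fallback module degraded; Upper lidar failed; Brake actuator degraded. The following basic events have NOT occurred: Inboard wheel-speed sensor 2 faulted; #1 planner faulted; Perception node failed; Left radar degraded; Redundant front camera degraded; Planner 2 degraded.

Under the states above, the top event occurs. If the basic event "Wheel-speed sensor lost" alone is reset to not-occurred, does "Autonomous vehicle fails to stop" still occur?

Counterfactual: set "Wheel-speed sensor lost" to not occurred.
Planning chain unavailable [OR]: Wheel-speed sensor lost=not, Left radar degraded=not → no input occurs → does not occur.
Brake command down [AND]: #1 planner faulted=not, Planning chain unavailable=not, Forward fallback module degraded=occurs, Upper lidar failed=occurs → not all inputs occur → does not occur.
Redundant channel fails [OR]: Brake actuator degraded=occurs, Perception node failed=not → at least one input occurs → occurs.
Perception stack fails [AND]: Redundant channel fails=occurs, Brake controller lost=occurs, A CAN bus failed=occurs → all inputs occur → occurs.
Fallback branch unavailable [OR]: Redundant front camera degraded=not, Planner 2 degraded=not, Inboard wheel-speed sensor 2 faulted=not → no input occurs → does not occur.
Autonomous vehicle fails to stop [OR]: Brake command down=not, Perception stack fails=occurs, Fallback branch unavailable=not → at least one input occurs → occurs.

Yes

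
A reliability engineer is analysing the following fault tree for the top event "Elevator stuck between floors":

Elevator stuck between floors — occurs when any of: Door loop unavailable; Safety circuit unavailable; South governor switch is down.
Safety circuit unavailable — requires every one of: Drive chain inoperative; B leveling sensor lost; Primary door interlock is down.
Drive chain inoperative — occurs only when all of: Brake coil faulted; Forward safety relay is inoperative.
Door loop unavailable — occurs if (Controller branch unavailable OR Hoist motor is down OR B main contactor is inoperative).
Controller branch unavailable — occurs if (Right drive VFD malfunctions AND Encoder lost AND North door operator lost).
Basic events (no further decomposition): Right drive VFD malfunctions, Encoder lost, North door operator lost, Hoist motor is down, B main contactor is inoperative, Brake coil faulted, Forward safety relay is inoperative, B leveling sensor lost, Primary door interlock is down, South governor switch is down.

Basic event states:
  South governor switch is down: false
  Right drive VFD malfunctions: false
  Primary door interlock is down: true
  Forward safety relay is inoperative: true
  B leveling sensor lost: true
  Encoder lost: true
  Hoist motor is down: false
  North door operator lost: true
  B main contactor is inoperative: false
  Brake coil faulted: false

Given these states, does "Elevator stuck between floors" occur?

No

Controller branch unavailable [AND]: Right drive VFD malfunctions=not, Encoder lost=occurs, North door operator lost=occurs → not all inputs occur → does not occur.
Door loop unavailable [OR]: Controller branch unavailable=not, Hoist motor is down=not, B main contactor is inoperative=not → no input occurs → does not occur.
Drive chain inoperative [AND]: Brake coil faulted=not, Forward safety relay is inoperative=occurs → not all inputs occur → does not occur.
Safety circuit unavailable [AND]: Drive chain inoperative=not, B leveling sensor lost=occurs, Primary door interlock is down=occurs → not all inputs occur → does not occur.
Elevator stuck between floors [OR]: Door loop unavailable=not, Safety circuit unavailable=not, South governor switch is down=not → no input occurs → does not occur.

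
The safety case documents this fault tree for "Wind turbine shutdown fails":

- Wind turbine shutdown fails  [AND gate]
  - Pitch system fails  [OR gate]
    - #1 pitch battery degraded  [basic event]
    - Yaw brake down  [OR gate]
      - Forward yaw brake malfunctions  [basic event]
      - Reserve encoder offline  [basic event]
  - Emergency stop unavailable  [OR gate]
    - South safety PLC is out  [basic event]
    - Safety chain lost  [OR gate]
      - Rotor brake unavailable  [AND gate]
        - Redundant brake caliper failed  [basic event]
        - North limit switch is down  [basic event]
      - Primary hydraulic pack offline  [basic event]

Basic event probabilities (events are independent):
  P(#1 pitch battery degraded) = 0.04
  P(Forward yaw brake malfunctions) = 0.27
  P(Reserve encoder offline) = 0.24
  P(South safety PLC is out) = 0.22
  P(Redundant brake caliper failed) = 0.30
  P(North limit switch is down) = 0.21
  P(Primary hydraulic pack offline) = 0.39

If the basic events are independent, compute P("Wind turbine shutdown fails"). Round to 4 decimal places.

0.2590

P(Yaw brake down) [OR] = 1 − (1−0.27) × (1−0.24) = 0.445200
P(Pitch system fails) [OR] = 1 − (1−0.04) × (1−0.445200) = 0.467392
P(Rotor brake unavailable) [AND] = 0.30 × 0.21 = 0.063000
P(Safety chain lost) [OR] = 1 − (1−0.063000) × (1−0.39) = 0.428430
P(Emergency stop unavailable) [OR] = 1 − (1−0.22) × (1−0.428430) = 0.554175
P(Wind turbine shutdown fails) [AND] = 0.467392 × 0.554175 = 0.259017
Rounded to 4 decimal places: P(Wind turbine shutdown fails) ≈ 0.2590.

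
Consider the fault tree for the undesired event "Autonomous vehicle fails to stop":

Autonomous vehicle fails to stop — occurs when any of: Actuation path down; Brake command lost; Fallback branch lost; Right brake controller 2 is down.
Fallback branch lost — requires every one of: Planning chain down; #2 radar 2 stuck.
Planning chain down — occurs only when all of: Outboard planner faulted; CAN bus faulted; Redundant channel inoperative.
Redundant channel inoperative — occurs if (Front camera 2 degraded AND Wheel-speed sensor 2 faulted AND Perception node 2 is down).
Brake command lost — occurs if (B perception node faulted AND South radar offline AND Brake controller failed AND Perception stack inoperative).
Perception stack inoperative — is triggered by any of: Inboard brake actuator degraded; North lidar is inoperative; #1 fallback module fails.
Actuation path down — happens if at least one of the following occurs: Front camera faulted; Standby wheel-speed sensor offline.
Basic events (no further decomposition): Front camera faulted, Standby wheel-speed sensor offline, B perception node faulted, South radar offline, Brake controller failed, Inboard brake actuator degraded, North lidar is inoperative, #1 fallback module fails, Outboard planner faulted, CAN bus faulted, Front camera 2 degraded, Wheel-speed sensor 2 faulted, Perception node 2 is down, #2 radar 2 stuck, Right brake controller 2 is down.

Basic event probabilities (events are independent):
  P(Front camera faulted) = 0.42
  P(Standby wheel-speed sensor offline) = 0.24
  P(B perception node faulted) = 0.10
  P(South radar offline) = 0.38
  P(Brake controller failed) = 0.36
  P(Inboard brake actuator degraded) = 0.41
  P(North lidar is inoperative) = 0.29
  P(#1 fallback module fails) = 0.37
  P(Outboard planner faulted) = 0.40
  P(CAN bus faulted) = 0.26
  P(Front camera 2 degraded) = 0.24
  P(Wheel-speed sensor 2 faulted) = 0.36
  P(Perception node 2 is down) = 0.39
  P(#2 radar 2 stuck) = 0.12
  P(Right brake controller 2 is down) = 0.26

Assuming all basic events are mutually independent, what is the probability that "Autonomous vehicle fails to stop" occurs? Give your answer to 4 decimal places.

0.6772

P(Actuation path down) [OR] = 1 − (1−0.42) × (1−0.24) = 0.559200
P(Perception stack inoperative) [OR] = 1 − (1−0.41) × (1−0.29) × (1−0.37) = 0.736093
P(Brake command lost) [AND] = 0.10 × 0.38 × 0.36 × 0.736093 = 0.010070
P(Redundant channel inoperative) [AND] = 0.24 × 0.36 × 0.39 = 0.033696
P(Planning chain down) [AND] = 0.40 × 0.26 × 0.033696 = 0.003504
P(Fallback branch lost) [AND] = 0.003504 × 0.12 = 0.000420
P(Autonomous vehicle fails to stop) [OR] = 1 − (1−0.559200) × (1−0.010070) × (1−0.000420) × (1−0.26) = 0.677228
Rounded to 4 decimal places: P(Autonomous vehicle fails to stop) ≈ 0.6772.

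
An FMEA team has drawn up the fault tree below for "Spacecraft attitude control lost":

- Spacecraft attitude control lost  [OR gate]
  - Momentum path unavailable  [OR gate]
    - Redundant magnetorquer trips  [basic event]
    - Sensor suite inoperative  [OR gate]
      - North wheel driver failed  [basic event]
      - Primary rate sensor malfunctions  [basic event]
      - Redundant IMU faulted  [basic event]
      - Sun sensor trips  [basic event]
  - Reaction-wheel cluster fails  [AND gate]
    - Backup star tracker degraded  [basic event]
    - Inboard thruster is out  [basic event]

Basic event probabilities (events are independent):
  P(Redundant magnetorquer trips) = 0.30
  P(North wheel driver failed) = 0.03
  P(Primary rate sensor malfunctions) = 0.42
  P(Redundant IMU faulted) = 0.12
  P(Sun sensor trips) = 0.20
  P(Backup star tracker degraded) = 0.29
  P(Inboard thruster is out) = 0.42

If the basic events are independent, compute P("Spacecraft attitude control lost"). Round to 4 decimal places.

0.7565

P(Sensor suite inoperative) [OR] = 1 − (1−0.03) × (1−0.42) × (1−0.12) × (1−0.20) = 0.603930
P(Momentum path unavailable) [OR] = 1 − (1−0.30) × (1−0.603930) = 0.722751
P(Reaction-wheel cluster fails) [AND] = 0.29 × 0.42 = 0.121800
P(Spacecraft attitude control lost) [OR] = 1 − (1−0.722751) × (1−0.121800) = 0.756520
Rounded to 4 decimal places: P(Spacecraft attitude control lost) ≈ 0.7565.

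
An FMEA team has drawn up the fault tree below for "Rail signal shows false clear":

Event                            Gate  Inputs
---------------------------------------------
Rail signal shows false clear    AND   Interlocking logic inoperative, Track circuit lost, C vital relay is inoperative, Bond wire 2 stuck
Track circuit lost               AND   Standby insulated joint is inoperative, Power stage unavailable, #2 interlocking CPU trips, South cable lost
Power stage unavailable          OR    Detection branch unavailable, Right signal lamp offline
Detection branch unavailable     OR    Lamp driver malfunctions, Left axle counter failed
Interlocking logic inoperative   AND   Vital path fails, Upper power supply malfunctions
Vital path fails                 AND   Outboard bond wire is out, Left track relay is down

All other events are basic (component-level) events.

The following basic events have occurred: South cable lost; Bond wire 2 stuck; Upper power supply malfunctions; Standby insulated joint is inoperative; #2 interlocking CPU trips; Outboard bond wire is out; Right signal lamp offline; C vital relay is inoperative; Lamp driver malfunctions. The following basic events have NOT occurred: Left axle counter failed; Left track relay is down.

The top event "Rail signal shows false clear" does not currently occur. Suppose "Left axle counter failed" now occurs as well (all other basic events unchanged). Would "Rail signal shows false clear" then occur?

Counterfactual: set "Left axle counter failed" to occurred.
Vital path fails [AND]: Outboard bond wire is out=occurs, Left track relay is down=not → not all inputs occur → does not occur.
Interlocking logic inoperative [AND]: Vital path fails=not, Upper power supply malfunctions=occurs → not all inputs occur → does not occur.
Detection branch unavailable [OR]: Lamp driver malfunctions=occurs, Left axle counter failed=occurs → at least one input occurs → occurs.
Power stage unavailable [OR]: Detection branch unavailable=occurs, Right signal lamp offline=occurs → at least one input occurs → occurs.
Track circuit lost [AND]: Standby insulated joint is inoperative=occurs, Power stage unavailable=occurs, #2 interlocking CPU trips=occurs, South cable lost=occurs → all inputs occur → occurs.
Rail signal shows false clear [AND]: Interlocking logic inoperative=not, Track circuit lost=occurs, C vital relay is inoperative=occurs, Bond wire 2 stuck=occurs → not all inputs occur → does not occur.

No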